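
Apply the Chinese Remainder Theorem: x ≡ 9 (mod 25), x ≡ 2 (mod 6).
134

Using Chinese Remainder Theorem:
M = 25 × 6 = 150
M1 = 6, M2 = 25
y1 = 6^(-1) mod 25 = 21
y2 = 25^(-1) mod 6 = 1
x = (9×6×21 + 2×25×1) mod 150 = 134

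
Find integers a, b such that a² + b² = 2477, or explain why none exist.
19² + 46² (a=19, b=46)

Factorization: 2477 = 2477
By Fermat: n is sum of two squares iff every prime p ≡ 3 (mod 4) appears to even power.
All primes ≡ 3 (mod 4) appear to even power.
Search a = 0, 1, 2, … for 2477 - a² a perfect square: first hit at a = 19: 2477 - 361 = 2116 = 46².
2477 = 19² + 46² = 361 + 2116 ✓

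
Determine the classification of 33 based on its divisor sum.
deficient

Proper divisors of 33: sum = 1 + 3 + 11 = 15
Since 15 < 33, 33 is deficient.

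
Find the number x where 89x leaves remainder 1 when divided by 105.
59

gcd(89, 105) = 1, so the inverse exists.
Extended Euclidean algorithm on (105, 89):
105 = 1 × 89 + 16  ⟹  16 = (1)·105 + (-1)·89
89 = 5 × 16 + 9  ⟹  9 = (-5)·105 + (6)·89
16 = 1 × 9 + 7  ⟹  7 = (6)·105 + (-7)·89
9 = 1 × 7 + 2  ⟹  2 = (-11)·105 + (13)·89
7 = 3 × 2 + 1  ⟹  1 = (39)·105 + (-46)·89
So (-46)·89 ≡ 1 (mod 105), i.e. 89^(-1) ≡ -46 ≡ 59 (mod 105).
Check: 89 × 59 = 5251 ≡ 1 (mod 105)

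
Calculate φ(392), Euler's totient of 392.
168

392 = 2^3 × 7^2
φ(n) = n × ∏(1 - 1/p) for each prime p dividing n
φ(392) = 392 × (1 - 1/2) × (1 - 1/7) = 168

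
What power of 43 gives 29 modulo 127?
85

Baby-step giant-step with step n = ⌈√127⌉ = 12.
Baby steps 43^j mod 127 (j:value) for j=0..11: 0:1, 1:43, 2:71, 3:5, 4:88, 5:101, 6:25, 7:59, 8:124, 9:125, 10:41, 11:112.
Giant-step multiplier: 43^(-12) ≡ 43^(126-12) = 43^114 ≡ 38 (mod 127).
Giant steps γ_i = 29·38^i mod 127: γ_0=29, γ_1=86, γ_2=93, γ_3=105, γ_4=53, γ_5=109, γ_6=78, γ_7=43 (in table at j=1).
x = i·n + j = 7·12 + 1 = 85.
Check: 43^85 ≡ 29 (mod 127).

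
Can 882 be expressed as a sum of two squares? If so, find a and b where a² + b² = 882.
21² + 21² (a=21, b=21)

Factorization: 882 = 2 × 3^2 × 7^2
By Fermat: n is sum of two squares iff every prime p ≡ 3 (mod 4) appears to even power.
All primes ≡ 3 (mod 4) appear to even power.
Search a = 0, 1, 2, … for 882 - a² a perfect square: first hit at a = 21: 882 - 441 = 441 = 21².
882 = 21² + 21² = 441 + 441 ✓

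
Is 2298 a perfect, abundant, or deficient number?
abundant

Proper divisors of 2298: sum = 1 + 2 + 3 + 6 + 383 + 766 + 1149 = 2310
Since 2310 > 2298, 2298 is abundant.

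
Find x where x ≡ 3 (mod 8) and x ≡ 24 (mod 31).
179

Using Chinese Remainder Theorem:
M = 8 × 31 = 248
M1 = 31, M2 = 8
y1 = 31^(-1) mod 8 = 7
y2 = 8^(-1) mod 31 = 4
x = (3×31×7 + 24×8×4) mod 248 = 179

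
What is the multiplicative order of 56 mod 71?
70

71 is prime, so ord(56) divides φ(71) = 70.
Divisors of 70: 1, 2, 5, 7, 10, 14, 35, 70.
Repeated squaring: 56^1 ≡ 56, 56^2 ≡ 12, 56^4 ≡ 2, 56^8 ≡ 4, 56^16 ≡ 16, 56^32 ≡ 43, 56^64 ≡ 3 (mod 71).
Test 56^d mod 71 for each divisor d in increasing order:
56^1 ≡ 56
56^2 ≡ 12
56^5 = 56^4·56^1 ≡ 41
56^7 = 56^4·56^2·56^1 ≡ 66
56^10 = 56^8·56^2 ≡ 48
56^14 = 56^8·56^4·56^2 ≡ 25
56^35 = 56^32·56^2·56^1 ≡ 70
56^70 = 56^64·56^4·56^2 ≡ 1  ← first divisor giving 1
The order is 70.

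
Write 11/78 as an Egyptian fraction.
1/8 + 1/63 + 1/6552

Greedy algorithm:
11/78: ceiling(78/11) = 8, use 1/8
5/312: ceiling(312/5) = 63, use 1/63
1/6552: ceiling(6552/1) = 6552, use 1/6552
Result: 11/78 = 1/8 + 1/63 + 1/6552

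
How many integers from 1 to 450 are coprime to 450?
120

450 = 2 × 3^2 × 5^2
φ(n) = n × ∏(1 - 1/p) for each prime p dividing n
φ(450) = 450 × (1 - 1/2) × (1 - 1/3) × (1 - 1/5) = 120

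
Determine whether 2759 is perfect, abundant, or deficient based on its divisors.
deficient

Proper divisors of 2759: sum = 1 + 31 + 89 = 121
Since 121 < 2759, 2759 is deficient.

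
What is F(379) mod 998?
451

Matrix identity: Q^n = [[F_(n+1), F_n], [F_n, F_(n-1)]] with Q = [[1,1],[1,0]].
n = 379 = 101111011₂. Square-and-multiply, entries mod 998:
Q^1 = [[1,1],[1,0]]
Q^2 = (Q^1)² = [[2,1],[1,1]]
Q^5 = (Q^2)²·Q = [[8,5],[5,3]]
Q^11 = (Q^5)²·Q = [[144,89],[89,55]]
Q^23 = (Q^11)²·Q = [[460,713],[713,745]]
Q^47 = (Q^23)²·Q = [[298,411],[411,885]]
Q^94 = (Q^47)² = [[241,187],[187,54]]
Q^189 = (Q^94)²·Q = [[511,236],[236,275]]
Q^379 = (Q^189)²·Q = [[319,451],[451,866]]
F_379 mod 998 = Q^379[0][1] = 451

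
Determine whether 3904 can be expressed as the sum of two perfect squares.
40² + 48² (a=40, b=48)

Factorization: 3904 = 2^6 × 61
By Fermat: n is sum of two squares iff every prime p ≡ 3 (mod 4) appears to even power.
All primes ≡ 3 (mod 4) appear to even power.
Search a = 0, 1, 2, … for 3904 - a² a perfect square: first hit at a = 40: 3904 - 1600 = 2304 = 48².
3904 = 40² + 48² = 1600 + 2304 ✓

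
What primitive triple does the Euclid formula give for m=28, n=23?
(255, 1288, 1313)

Euclid's formula: a = m² - n², b = 2mn, c = m² + n²
m = 28, n = 23
a = 28² - 23² = 784 - 529 = 255
b = 2 × 28 × 23 = 1288
c = 28² + 23² = 784 + 529 = 1313
Verification: 255² + 1288² = 65025 + 1658944 = 1723969 = 1313² ✓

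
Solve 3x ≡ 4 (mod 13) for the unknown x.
x ≡ 10 (mod 13)

gcd(3, 13) = 1, which divides 4, so solutions exist.
Find 3^(-1) mod 13 by the extended Euclidean algorithm:
13 = 4 × 3 + 1  ⟹  1 = (1)·13 + (-4)·3
So (-4)·3 ≡ 1 (mod 13), i.e. 3^(-1) ≡ -4 ≡ 9 (mod 13).
x ≡ 9 × 4 = 36 ≡ 10 (mod 13).
Check: 3 × 10 = 30 ≡ 4 (mod 13).
Unique solution: x ≡ 10 (mod 13)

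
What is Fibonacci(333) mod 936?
2

Matrix identity: Q^n = [[F_(n+1), F_n], [F_n, F_(n-1)]] with Q = [[1,1],[1,0]].
n = 333 = 101001101₂. Square-and-multiply, entries mod 936:
Q^1 = [[1,1],[1,0]]
Q^2 = (Q^1)² = [[2,1],[1,1]]
Q^5 = (Q^2)²·Q = [[8,5],[5,3]]
Q^10 = (Q^5)² = [[89,55],[55,34]]
Q^20 = (Q^10)² = [[650,213],[213,437]]
Q^41 = (Q^20)²·Q = [[208,805],[805,339]]
Q^83 = (Q^41)²·Q = [[0,521],[521,415]]
Q^166 = (Q^83)² = [[1,935],[935,2]]
Q^333 = (Q^166)²·Q = [[935,2],[2,933]]
F_333 mod 936 = Q^333[0][1] = 2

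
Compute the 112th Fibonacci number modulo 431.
14

Matrix identity: Q^n = [[F_(n+1), F_n], [F_n, F_(n-1)]] with Q = [[1,1],[1,0]].
n = 112 = 1110000₂. Square-and-multiply, entries mod 431:
Q^1 = [[1,1],[1,0]]
Q^3 = (Q^1)²·Q = [[3,2],[2,1]]
Q^7 = (Q^3)²·Q = [[21,13],[13,8]]
Q^14 = (Q^7)² = [[179,377],[377,233]]
Q^28 = (Q^14)² = [[46,164],[164,313]]
Q^56 = (Q^28)² = [[135,260],[260,306]]
Q^112 = (Q^56)² = [[56,14],[14,42]]
F_112 mod 431 = Q^112[0][1] = 14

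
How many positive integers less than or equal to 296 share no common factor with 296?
144

296 = 2^3 × 37
φ(n) = n × ∏(1 - 1/p) for each prime p dividing n
φ(296) = 296 × (1 - 1/2) × (1 - 1/37) = 144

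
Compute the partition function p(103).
271248950

p(n) counts ways to write n as a sum of positive integers (order ignored).
Euler's pentagonal recurrence: p(k) = p(k-1) + p(k-2) - p(k-5) - p(k-7) + p(k-12) + p(k-15) - ... (offsets j(3j∓1)/2, signs ++--, p(0)=1, p(<0)=0).
DP table for k = 0..102: p(0)=1, p(1)=1, p(2)=2, p(3)=3, p(4)=5, p(5)=7, p(6)=11, p(7)=15, p(8)=22, p(9)=30, p(10)=42, p(11)=56, p(12)=77, p(13)=101, p(14)=135, p(15)=176, p(16)=231, p(17)=297, p(18)=385, p(19)=490, p(20)=627, p(21)=792, p(22)=1002, p(23)=1255, p(24)=1575, p(25)=1958, p(26)=2436, p(27)=3010, p(28)=3718, p(29)=4565, p(30)=5604, p(31)=6842, p(32)=8349, p(33)=10143, p(34)=12310, p(35)=14883, p(36)=17977, p(37)=21637, p(38)=26015, p(39)=31185, p(40)=37338, p(41)=44583, p(42)=53174, p(43)=63261, p(44)=75175, p(45)=89134, p(46)=105558, p(47)=124754, p(48)=147273, p(49)=173525, p(50)=204226, p(51)=239943, p(52)=281589, p(53)=329931, p(54)=386155, p(55)=451276, p(56)=526823, p(57)=614154, p(58)=715220, p(59)=831820, p(60)=966467, p(61)=1121505, p(62)=1300156, p(63)=1505499, p(64)=1741630, p(65)=2012558, p(66)=2323520, p(67)=2679689, p(68)=3087735, p(69)=3554345, p(70)=4087968, p(71)=4697205, p(72)=5392783, p(73)=6185689, p(74)=7089500, p(75)=8118264, p(76)=9289091, p(77)=10619863, p(78)=12132164, p(79)=13848650, p(80)=15796476, p(81)=18004327, p(82)=20506255, p(83)=23338469, p(84)=26543660, p(85)=30167357, p(86)=34262962, p(87)=38887673, p(88)=44108109, p(89)=49995925, p(90)=56634173, p(91)=64112359, p(92)=72533807, p(93)=82010177, p(94)=92669720, p(95)=104651419, p(96)=118114304, p(97)=133230930, p(98)=150198136, p(99)=169229875, p(100)=190569292, p(101)=214481126, p(102)=241265379.
Final step: p(103) = p(102) + p(101) - p(98) - p(96) + p(91) + p(88) - p(81) - p(77) + p(68) + p(63) - p(52) - p(46) + p(33) + p(26) - p(11) - p(3)
= 241265379 + 214481126 - 150198136 - 118114304 + 64112359 + 44108109 - 18004327 - 10619863 + 3087735 + 1505499 - 281589 - 105558 + 10143 + 2436 - 56 - 3
= 271248950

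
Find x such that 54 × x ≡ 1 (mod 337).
181

gcd(54, 337) = 1, so the inverse exists.
Extended Euclidean algorithm on (337, 54):
337 = 6 × 54 + 13  ⟹  13 = (1)·337 + (-6)·54
54 = 4 × 13 + 2  ⟹  2 = (-4)·337 + (25)·54
13 = 6 × 2 + 1  ⟹  1 = (25)·337 + (-156)·54
So (-156)·54 ≡ 1 (mod 337), i.e. 54^(-1) ≡ -156 ≡ 181 (mod 337).
Check: 54 × 181 = 9774 ≡ 1 (mod 337)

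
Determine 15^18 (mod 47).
12

Repeated squaring. Binary of 18 = 10010.
15^1 ≡ 15 (mod 47); 15^2 ≡ 37 (mod 47); 15^4 ≡ 6 (mod 47); 15^8 ≡ 36 (mod 47); 15^16 ≡ 27 (mod 47)
15^18 = 15^2 × 15^16 ≡ 12 (mod 47)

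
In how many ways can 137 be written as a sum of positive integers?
11097645016

p(n) counts ways to write n as a sum of positive integers (order ignored).
Euler's pentagonal recurrence: p(k) = p(k-1) + p(k-2) - p(k-5) - p(k-7) + p(k-12) + p(k-15) - ... (offsets j(3j∓1)/2, signs ++--, p(0)=1, p(<0)=0).
DP table for k = 0..136: p(0)=1, p(1)=1, p(2)=2, p(3)=3, p(4)=5, p(5)=7, p(6)=11, p(7)=15, p(8)=22, p(9)=30, p(10)=42, p(11)=56, p(12)=77, p(13)=101, p(14)=135, p(15)=176, p(16)=231, p(17)=297, p(18)=385, p(19)=490, p(20)=627, p(21)=792, p(22)=1002, p(23)=1255, p(24)=1575, p(25)=1958, p(26)=2436, p(27)=3010, p(28)=3718, p(29)=4565, p(30)=5604, p(31)=6842, p(32)=8349, p(33)=10143, p(34)=12310, p(35)=14883, p(36)=17977, p(37)=21637, p(38)=26015, p(39)=31185, p(40)=37338, p(41)=44583, p(42)=53174, p(43)=63261, p(44)=75175, p(45)=89134, p(46)=105558, p(47)=124754, p(48)=147273, p(49)=173525, p(50)=204226, p(51)=239943, p(52)=281589, p(53)=329931, p(54)=386155, p(55)=451276, p(56)=526823, p(57)=614154, p(58)=715220, p(59)=831820, p(60)=966467, p(61)=1121505, p(62)=1300156, p(63)=1505499, p(64)=1741630, p(65)=2012558, p(66)=2323520, p(67)=2679689, p(68)=3087735, p(69)=3554345, p(70)=4087968, p(71)=4697205, p(72)=5392783, p(73)=6185689, p(74)=7089500, p(75)=8118264, p(76)=9289091, p(77)=10619863, p(78)=12132164, p(79)=13848650, p(80)=15796476, p(81)=18004327, p(82)=20506255, p(83)=23338469, p(84)=26543660, p(85)=30167357, p(86)=34262962, p(87)=38887673, p(88)=44108109, p(89)=49995925, p(90)=56634173, p(91)=64112359, p(92)=72533807, p(93)=82010177, p(94)=92669720, p(95)=104651419, p(96)=118114304, p(97)=133230930, p(98)=150198136, p(99)=169229875, p(100)=190569292, p(101)=214481126, p(102)=241265379, p(103)=271248950, p(104)=304801365, p(105)=342325709, p(106)=384276336, p(107)=431149389, p(108)=483502844, p(109)=541946240, p(110)=607163746, p(111)=679903203, p(112)=761002156, p(113)=851376628, p(114)=952050665, p(115)=1064144451, p(116)=1188908248, p(117)=1327710076, p(118)=1482074143, p(119)=1653668665, p(120)=1844349560, p(121)=2056148051, p(122)=2291320912, p(123)=2552338241, p(124)=2841940500, p(125)=3163127352, p(126)=3519222692, p(127)=3913864295, p(128)=4351078600, p(129)=4835271870, p(130)=5371315400, p(131)=5964539504, p(132)=6620830889, p(133)=7346629512, p(134)=8149040695, p(135)=9035836076, p(136)=10015581680.
Final step: p(137) = p(136) + p(135) - p(132) - p(130) + p(125) + p(122) - p(115) - p(111) + p(102) + p(97) - p(86) - p(80) + p(67) + p(60) - p(45) - p(37) + p(20) + p(11)
= 10015581680 + 9035836076 - 6620830889 - 5371315400 + 3163127352 + 2291320912 - 1064144451 - 679903203 + 241265379 + 133230930 - 34262962 - 15796476 + 2679689 + 966467 - 89134 - 21637 + 627 + 56
= 11097645016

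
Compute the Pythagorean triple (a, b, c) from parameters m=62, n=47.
(1635, 5828, 6053)

Euclid's formula: a = m² - n², b = 2mn, c = m² + n²
m = 62, n = 47
a = 62² - 47² = 3844 - 2209 = 1635
b = 2 × 62 × 47 = 5828
c = 62² + 47² = 3844 + 2209 = 6053
Verification: 1635² + 5828² = 2673225 + 33965584 = 36638809 = 6053² ✓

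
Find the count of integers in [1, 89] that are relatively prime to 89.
88

89 = 89
φ(n) = n × ∏(1 - 1/p) for each prime p dividing n
φ(89) = 89 × (1 - 1/89) = 88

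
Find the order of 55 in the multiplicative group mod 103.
51

103 is prime, so ord(55) divides φ(103) = 102.
Divisors of 102: 1, 2, 3, 6, 17, 34, 51, 102.
Repeated squaring: 55^1 ≡ 55, 55^2 ≡ 38, 55^4 ≡ 2, 55^8 ≡ 4, 55^16 ≡ 16, 55^32 ≡ 50, 55^64 ≡ 28 (mod 103).
Test 55^d mod 103 for each divisor d in increasing order:
55^1 ≡ 55
55^2 ≡ 38
55^3 = 55^2·55^1 ≡ 30
55^6 = 55^4·55^2 ≡ 76
55^17 = 55^16·55^1 ≡ 56
55^34 = 55^32·55^2 ≡ 46
55^51 = 55^32·55^16·55^2·55^1 ≡ 1  ← first divisor giving 1
The order is 51.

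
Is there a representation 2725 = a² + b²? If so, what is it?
15² + 50² (a=15, b=50)

Factorization: 2725 = 5^2 × 109
By Fermat: n is sum of two squares iff every prime p ≡ 3 (mod 4) appears to even power.
All primes ≡ 3 (mod 4) appear to even power.
Search a = 0, 1, 2, … for 2725 - a² a perfect square: first hit at a = 15: 2725 - 225 = 2500 = 50².
2725 = 15² + 50² = 225 + 2500 ✓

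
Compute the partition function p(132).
6620830889

p(n) counts ways to write n as a sum of positive integers (order ignored).
Euler's pentagonal recurrence: p(k) = p(k-1) + p(k-2) - p(k-5) - p(k-7) + p(k-12) + p(k-15) - ... (offsets j(3j∓1)/2, signs ++--, p(0)=1, p(<0)=0).
DP table for k = 0..131: p(0)=1, p(1)=1, p(2)=2, p(3)=3, p(4)=5, p(5)=7, p(6)=11, p(7)=15, p(8)=22, p(9)=30, p(10)=42, p(11)=56, p(12)=77, p(13)=101, p(14)=135, p(15)=176, p(16)=231, p(17)=297, p(18)=385, p(19)=490, p(20)=627, p(21)=792, p(22)=1002, p(23)=1255, p(24)=1575, p(25)=1958, p(26)=2436, p(27)=3010, p(28)=3718, p(29)=4565, p(30)=5604, p(31)=6842, p(32)=8349, p(33)=10143, p(34)=12310, p(35)=14883, p(36)=17977, p(37)=21637, p(38)=26015, p(39)=31185, p(40)=37338, p(41)=44583, p(42)=53174, p(43)=63261, p(44)=75175, p(45)=89134, p(46)=105558, p(47)=124754, p(48)=147273, p(49)=173525, p(50)=204226, p(51)=239943, p(52)=281589, p(53)=329931, p(54)=386155, p(55)=451276, p(56)=526823, p(57)=614154, p(58)=715220, p(59)=831820, p(60)=966467, p(61)=1121505, p(62)=1300156, p(63)=1505499, p(64)=1741630, p(65)=2012558, p(66)=2323520, p(67)=2679689, p(68)=3087735, p(69)=3554345, p(70)=4087968, p(71)=4697205, p(72)=5392783, p(73)=6185689, p(74)=7089500, p(75)=8118264, p(76)=9289091, p(77)=10619863, p(78)=12132164, p(79)=13848650, p(80)=15796476, p(81)=18004327, p(82)=20506255, p(83)=23338469, p(84)=26543660, p(85)=30167357, p(86)=34262962, p(87)=38887673, p(88)=44108109, p(89)=49995925, p(90)=56634173, p(91)=64112359, p(92)=72533807, p(93)=82010177, p(94)=92669720, p(95)=104651419, p(96)=118114304, p(97)=133230930, p(98)=150198136, p(99)=169229875, p(100)=190569292, p(101)=214481126, p(102)=241265379, p(103)=271248950, p(104)=304801365, p(105)=342325709, p(106)=384276336, p(107)=431149389, p(108)=483502844, p(109)=541946240, p(110)=607163746, p(111)=679903203, p(112)=761002156, p(113)=851376628, p(114)=952050665, p(115)=1064144451, p(116)=1188908248, p(117)=1327710076, p(118)=1482074143, p(119)=1653668665, p(120)=1844349560, p(121)=2056148051, p(122)=2291320912, p(123)=2552338241, p(124)=2841940500, p(125)=3163127352, p(126)=3519222692, p(127)=3913864295, p(128)=4351078600, p(129)=4835271870, p(130)=5371315400, p(131)=5964539504.
Final step: p(132) = p(131) + p(130) - p(127) - p(125) + p(120) + p(117) - p(110) - p(106) + p(97) + p(92) - p(81) - p(75) + p(62) + p(55) - p(40) - p(32) + p(15) + p(6)
= 5964539504 + 5371315400 - 3913864295 - 3163127352 + 1844349560 + 1327710076 - 607163746 - 384276336 + 133230930 + 72533807 - 18004327 - 8118264 + 1300156 + 451276 - 37338 - 8349 + 176 + 11
= 6620830889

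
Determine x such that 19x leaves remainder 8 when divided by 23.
x ≡ 21 (mod 23)

gcd(19, 23) = 1, which divides 8, so solutions exist.
Find 19^(-1) mod 23 by the extended Euclidean algorithm:
23 = 1 × 19 + 4  ⟹  4 = (1)·23 + (-1)·19
19 = 4 × 4 + 3  ⟹  3 = (-4)·23 + (5)·19
4 = 1 × 3 + 1  ⟹  1 = (5)·23 + (-6)·19
So (-6)·19 ≡ 1 (mod 23), i.e. 19^(-1) ≡ -6 ≡ 17 (mod 23).
x ≡ 17 × 8 = 136 ≡ 21 (mod 23).
Check: 19 × 21 = 399 ≡ 8 (mod 23).
Unique solution: x ≡ 21 (mod 23)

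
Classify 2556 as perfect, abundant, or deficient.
abundant

Proper divisors of 2556: sum = 1 + 2 + 3 + 4 + 6 + 9 + 12 + 18 + ... + 426 + 639 + 852 + 1278 (17 divisors) = 3996
Since 3996 > 2556, 2556 is abundant.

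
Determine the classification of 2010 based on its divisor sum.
abundant

Proper divisors of 2010: sum = 1 + 2 + 3 + 5 + 6 + 10 + 15 + 30 + 67 + 134 + 201 + 335 + 402 + 670 + 1005 = 2886
Since 2886 > 2010, 2010 is abundant.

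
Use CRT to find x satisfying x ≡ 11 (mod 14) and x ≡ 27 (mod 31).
151

Using Chinese Remainder Theorem:
M = 14 × 31 = 434
M1 = 31, M2 = 14
y1 = 31^(-1) mod 14 = 5
y2 = 14^(-1) mod 31 = 20
x = (11×31×5 + 27×14×20) mod 434 = 151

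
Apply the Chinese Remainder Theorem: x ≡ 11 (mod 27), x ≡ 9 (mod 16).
281

Using Chinese Remainder Theorem:
M = 27 × 16 = 432
M1 = 16, M2 = 27
y1 = 16^(-1) mod 27 = 22
y2 = 27^(-1) mod 16 = 3
x = (11×16×22 + 9×27×3) mod 432 = 281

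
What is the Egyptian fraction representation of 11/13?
1/2 + 1/3 + 1/78

Greedy algorithm:
11/13: ceiling(13/11) = 2, use 1/2
9/26: ceiling(26/9) = 3, use 1/3
1/78: ceiling(78/1) = 78, use 1/78
Result: 11/13 = 1/2 + 1/3 + 1/78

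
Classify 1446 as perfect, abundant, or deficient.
abundant

Proper divisors of 1446: sum = 1 + 2 + 3 + 6 + 241 + 482 + 723 = 1458
Since 1458 > 1446, 1446 is abundant.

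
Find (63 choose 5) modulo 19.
6

Using Lucas' theorem:
Write n=63 and k=5 in base 19:
n in base 19: [3, 6]
k in base 19: [0, 5]
C(63,5) mod 19 = ∏ C(n_i, k_i) mod 19
Digit binomials (mod 19): C(3,0) = 1; C(6,5) = 6
Product: 1 × 6 = 6 ≡ 6 (mod 19)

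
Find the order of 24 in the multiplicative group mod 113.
112

113 is prime, so ord(24) divides φ(113) = 112.
Divisors of 112: 1, 2, 4, 7, 8, 14, 16, 28, 56, 112.
Repeated squaring: 24^1 ≡ 24, 24^2 ≡ 11, 24^4 ≡ 8, 24^8 ≡ 64, 24^16 ≡ 28, 24^32 ≡ 106, 24^64 ≡ 49 (mod 113).
Test 24^d mod 113 for each divisor d in increasing order:
24^1 ≡ 24
24^2 ≡ 11
24^4 ≡ 8
24^7 = 24^4·24^2·24^1 ≡ 78
24^8 ≡ 64
24^14 = 24^8·24^4·24^2 ≡ 95
24^16 ≡ 28
24^28 = 24^16·24^8·24^4 ≡ 98
24^56 = 24^32·24^16·24^8 ≡ 112
24^112 = 24^64·24^32·24^16 ≡ 1  ← first divisor giving 1
The order is 112.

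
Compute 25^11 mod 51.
19

Repeated squaring. Binary of 11 = 1011.
25^1 ≡ 25 (mod 51); 25^2 ≡ 13 (mod 51); 25^4 ≡ 16 (mod 51); 25^8 ≡ 1 (mod 51)
25^11 = 25^1 × 25^2 × 25^8 ≡ 19 (mod 51)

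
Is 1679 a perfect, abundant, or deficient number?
deficient

Proper divisors of 1679: sum = 1 + 23 + 73 = 97
Since 97 < 1679, 1679 is deficient.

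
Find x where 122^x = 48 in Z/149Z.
101

Baby-step giant-step with step n = ⌈√149⌉ = 13.
Baby steps 122^j mod 149 (j:value) for j=0..12: 0:1, 1:122, 2:133, 3:134, 4:107, 5:91, 6:76, 7:34, 8:125, 9:52, 10:86, 11:62, 12:114.
Giant-step multiplier: 122^(-13) ≡ 122^(148-13) = 122^135 ≡ 38 (mod 149).
Giant steps γ_i = 48·38^i mod 149: γ_0=48, γ_1=36, γ_2=27, γ_3=132, γ_4=99, γ_5=37, γ_6=65, γ_7=86 (in table at j=10).
x = i·n + j = 7·13 + 10 = 101.
Check: 122^101 ≡ 48 (mod 149).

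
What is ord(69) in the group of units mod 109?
108

109 is prime, so ord(69) divides φ(109) = 108.
Divisors of 108: 1, 2, 3, 4, 6, 9, 12, 18, 27, 36, 54, 108.
Repeated squaring: 69^1 ≡ 69, 69^2 ≡ 74, 69^4 ≡ 26, 69^8 ≡ 22, 69^16 ≡ 48, 69^32 ≡ 15, 69^64 ≡ 7 (mod 109).
Test 69^d mod 109 for each divisor d in increasing order:
69^1 ≡ 69
69^2 ≡ 74
69^3 = 69^2·69^1 ≡ 92
69^4 ≡ 26
69^6 = 69^4·69^2 ≡ 71
69^9 = 69^8·69^1 ≡ 101
69^12 = 69^8·69^4 ≡ 27
69^18 = 69^16·69^2 ≡ 64
69^27 = 69^16·69^8·69^2·69^1 ≡ 33
69^36 = 69^32·69^4 ≡ 63
69^54 = 69^32·69^16·69^4·69^2 ≡ 108
69^108 = 69^64·69^32·69^8·69^4 ≡ 1  ← first divisor giving 1
The order is 108.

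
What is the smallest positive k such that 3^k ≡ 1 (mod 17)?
16

17 is prime, so ord(3) divides φ(17) = 16.
Divisors of 16: 1, 2, 4, 8, 16.
Repeated squaring: 3^1 ≡ 3, 3^2 ≡ 9, 3^4 ≡ 13, 3^8 ≡ 16, 3^16 ≡ 1 (mod 17).
Test 3^d mod 17 for each divisor d in increasing order:
3^1 ≡ 3
3^2 ≡ 9
3^4 ≡ 13
3^8 ≡ 16
3^16 ≡ 1  ← first divisor giving 1
The order is 16.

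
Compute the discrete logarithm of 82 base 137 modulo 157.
102

Baby-step giant-step with step n = ⌈√157⌉ = 13.
Baby steps 137^j mod 157 (j:value) for j=0..12: 0:1, 1:137, 2:86, 3:7, 4:17, 5:131, 6:49, 7:119, 8:132, 9:29, 10:48, 11:139, 12:46.
Giant-step multiplier: 137^(-13) ≡ 137^(156-13) = 137^143 ≡ 50 (mod 157).
Giant steps γ_i = 82·50^i mod 157: γ_0=82, γ_1=18, γ_2=115, γ_3=98, γ_4=33, γ_5=80, γ_6=75, γ_7=139 (in table at j=11).
x = i·n + j = 7·13 + 11 = 102.
Check: 137^102 ≡ 82 (mod 157).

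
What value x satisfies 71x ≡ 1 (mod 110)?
31

gcd(71, 110) = 1, so the inverse exists.
Extended Euclidean algorithm on (110, 71):
110 = 1 × 71 + 39  ⟹  39 = (1)·110 + (-1)·71
71 = 1 × 39 + 32  ⟹  32 = (-1)·110 + (2)·71
39 = 1 × 32 + 7  ⟹  7 = (2)·110 + (-3)·71
32 = 4 × 7 + 4  ⟹  4 = (-9)·110 + (14)·71
7 = 1 × 4 + 3  ⟹  3 = (11)·110 + (-17)·71
4 = 1 × 3 + 1  ⟹  1 = (-20)·110 + (31)·71
So (31)·71 ≡ 1 (mod 110), i.e. 71^(-1) ≡ 31 (mod 110).
Check: 71 × 31 = 2201 ≡ 1 (mod 110)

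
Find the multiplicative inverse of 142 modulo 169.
25

gcd(142, 169) = 1, so the inverse exists.
Extended Euclidean algorithm on (169, 142):
169 = 1 × 142 + 27  ⟹  27 = (1)·169 + (-1)·142
142 = 5 × 27 + 7  ⟹  7 = (-5)·169 + (6)·142
27 = 3 × 7 + 6  ⟹  6 = (16)·169 + (-19)·142
7 = 1 × 6 + 1  ⟹  1 = (-21)·169 + (25)·142
So (25)·142 ≡ 1 (mod 169), i.e. 142^(-1) ≡ 25 (mod 169).
Check: 142 × 25 = 3550 ≡ 1 (mod 169)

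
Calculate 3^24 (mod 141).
3

Repeated squaring. Binary of 24 = 11000.
3^1 ≡ 3 (mod 141); 3^2 ≡ 9 (mod 141); 3^4 ≡ 81 (mod 141); 3^8 ≡ 75 (mod 141); 3^16 ≡ 126 (mod 141)
3^24 = 3^8 × 3^16 ≡ 3 (mod 141)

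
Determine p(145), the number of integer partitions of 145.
24908858009

p(n) counts ways to write n as a sum of positive integers (order ignored).
Euler's pentagonal recurrence: p(k) = p(k-1) + p(k-2) - p(k-5) - p(k-7) + p(k-12) + p(k-15) - ... (offsets j(3j∓1)/2, signs ++--, p(0)=1, p(<0)=0).
DP table for k = 0..144: p(0)=1, p(1)=1, p(2)=2, p(3)=3, p(4)=5, p(5)=7, p(6)=11, p(7)=15, p(8)=22, p(9)=30, p(10)=42, p(11)=56, p(12)=77, p(13)=101, p(14)=135, p(15)=176, p(16)=231, p(17)=297, p(18)=385, p(19)=490, p(20)=627, p(21)=792, p(22)=1002, p(23)=1255, p(24)=1575, p(25)=1958, p(26)=2436, p(27)=3010, p(28)=3718, p(29)=4565, p(30)=5604, p(31)=6842, p(32)=8349, p(33)=10143, p(34)=12310, p(35)=14883, p(36)=17977, p(37)=21637, p(38)=26015, p(39)=31185, p(40)=37338, p(41)=44583, p(42)=53174, p(43)=63261, p(44)=75175, p(45)=89134, p(46)=105558, p(47)=124754, p(48)=147273, p(49)=173525, p(50)=204226, p(51)=239943, p(52)=281589, p(53)=329931, p(54)=386155, p(55)=451276, p(56)=526823, p(57)=614154, p(58)=715220, p(59)=831820, p(60)=966467, p(61)=1121505, p(62)=1300156, p(63)=1505499, p(64)=1741630, p(65)=2012558, p(66)=2323520, p(67)=2679689, p(68)=3087735, p(69)=3554345, p(70)=4087968, p(71)=4697205, p(72)=5392783, p(73)=6185689, p(74)=7089500, p(75)=8118264, p(76)=9289091, p(77)=10619863, p(78)=12132164, p(79)=13848650, p(80)=15796476, p(81)=18004327, p(82)=20506255, p(83)=23338469, p(84)=26543660, p(85)=30167357, p(86)=34262962, p(87)=38887673, p(88)=44108109, p(89)=49995925, p(90)=56634173, p(91)=64112359, p(92)=72533807, p(93)=82010177, p(94)=92669720, p(95)=104651419, p(96)=118114304, p(97)=133230930, p(98)=150198136, p(99)=169229875, p(100)=190569292, p(101)=214481126, p(102)=241265379, p(103)=271248950, p(104)=304801365, p(105)=342325709, p(106)=384276336, p(107)=431149389, p(108)=483502844, p(109)=541946240, p(110)=607163746, p(111)=679903203, p(112)=761002156, p(113)=851376628, p(114)=952050665, p(115)=1064144451, p(116)=1188908248, p(117)=1327710076, p(118)=1482074143, p(119)=1653668665, p(120)=1844349560, p(121)=2056148051, p(122)=2291320912, p(123)=2552338241, p(124)=2841940500, p(125)=3163127352, p(126)=3519222692, p(127)=3913864295, p(128)=4351078600, p(129)=4835271870, p(130)=5371315400, p(131)=5964539504, p(132)=6620830889, p(133)=7346629512, p(134)=8149040695, p(135)=9035836076, p(136)=10015581680, p(137)=11097645016, p(138)=12292341831, p(139)=13610949895, p(140)=15065878135, p(141)=16670689208, p(142)=18440293320, p(143)=20390982757, p(144)=22540654445.
Final step: p(145) = p(144) + p(143) - p(140) - p(138) + p(133) + p(130) - p(123) - p(119) + p(110) + p(105) - p(94) - p(88) + p(75) + p(68) - p(53) - p(45) + p(28) + p(19) - p(0)
= 22540654445 + 20390982757 - 15065878135 - 12292341831 + 7346629512 + 5371315400 - 2552338241 - 1653668665 + 607163746 + 342325709 - 92669720 - 44108109 + 8118264 + 3087735 - 329931 - 89134 + 3718 + 490 - 1
= 24908858009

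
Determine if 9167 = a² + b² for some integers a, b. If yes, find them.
Not possible

Factorization: 9167 = 89 × 103
By Fermat: n is sum of two squares iff every prime p ≡ 3 (mod 4) appears to even power.
Prime(s) ≡ 3 (mod 4) with odd exponent: [(103, 1)]
Therefore 9167 cannot be expressed as a² + b².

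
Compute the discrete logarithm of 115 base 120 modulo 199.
160

Baby-step giant-step with step n = ⌈√199⌉ = 15.
Baby steps 120^j mod 199 (j:value) for j=0..14: 0:1, 1:120, 2:72, 3:83, 4:10, 5:6, 6:123, 7:34, 8:100, 9:60, 10:36, 11:141, 12:5, 13:3, 14:161.
Giant-step multiplier: 120^(-15) ≡ 120^(198-15) = 120^183 ≡ 82 (mod 199).
Giant steps γ_i = 115·82^i mod 199: γ_0=115, γ_1=77, γ_2=145, γ_3=149, γ_4=79, γ_5=110, γ_6=65, γ_7=156, γ_8=56, γ_9=15, γ_10=36 (in table at j=10).
x = i·n + j = 10·15 + 10 = 160.
Check: 120^160 ≡ 115 (mod 199).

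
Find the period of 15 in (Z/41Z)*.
40

41 is prime, so ord(15) divides φ(41) = 40.
Divisors of 40: 1, 2, 4, 5, 8, 10, 20, 40.
Repeated squaring: 15^1 ≡ 15, 15^2 ≡ 20, 15^4 ≡ 31, 15^8 ≡ 18, 15^16 ≡ 37, 15^32 ≡ 16 (mod 41).
Test 15^d mod 41 for each divisor d in increasing order:
15^1 ≡ 15
15^2 ≡ 20
15^4 ≡ 31
15^5 = 15^4·15^1 ≡ 14
15^8 ≡ 18
15^10 = 15^8·15^2 ≡ 32
15^20 = 15^16·15^4 ≡ 40
15^40 = 15^32·15^8 ≡ 1  ← first divisor giving 1
The order is 40.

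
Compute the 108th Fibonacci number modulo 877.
634

Matrix identity: Q^n = [[F_(n+1), F_n], [F_n, F_(n-1)]] with Q = [[1,1],[1,0]].
n = 108 = 1101100₂. Square-and-multiply, entries mod 877:
Q^1 = [[1,1],[1,0]]
Q^3 = (Q^1)²·Q = [[3,2],[2,1]]
Q^6 = (Q^3)² = [[13,8],[8,5]]
Q^13 = (Q^6)²·Q = [[377,233],[233,144]]
Q^27 = (Q^13)²·Q = [[337,847],[847,367]]
Q^54 = (Q^27)² = [[459,805],[805,531]]
Q^108 = (Q^54)² = [[123,634],[634,366]]
F_108 mod 877 = Q^108[0][1] = 634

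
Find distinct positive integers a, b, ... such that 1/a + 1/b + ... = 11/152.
1/14 + 1/1064

Greedy algorithm:
11/152: ceiling(152/11) = 14, use 1/14
1/1064: ceiling(1064/1) = 1064, use 1/1064
Result: 11/152 = 1/14 + 1/1064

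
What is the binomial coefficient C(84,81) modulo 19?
18

Using Lucas' theorem:
Write n=84 and k=81 in base 19:
n in base 19: [4, 8]
k in base 19: [4, 5]
C(84,81) mod 19 = ∏ C(n_i, k_i) mod 19
Digit binomials (mod 19): C(4,4) = 1; C(8,5) = 56 ≡ 18
Product: 1 × 18 = 18 ≡ 18 (mod 19)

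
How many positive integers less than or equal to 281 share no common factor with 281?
280

281 = 281
φ(n) = n × ∏(1 - 1/p) for each prime p dividing n
φ(281) = 281 × (1 - 1/281) = 280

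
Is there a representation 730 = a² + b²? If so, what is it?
1² + 27² (a=1, b=27)

Factorization: 730 = 2 × 5 × 73
By Fermat: n is sum of two squares iff every prime p ≡ 3 (mod 4) appears to even power.
All primes ≡ 3 (mod 4) appear to even power.
Search a = 0, 1, 2, … for 730 - a² a perfect square: first hit at a = 1: 730 - 1 = 729 = 27².
730 = 1² + 27² = 1 + 729 ✓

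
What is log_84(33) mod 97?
60

Baby-step giant-step with step n = ⌈√97⌉ = 10.
Baby steps 84^j mod 97 (j:value) for j=0..9: 0:1, 1:84, 2:72, 3:34, 4:43, 5:23, 6:89, 7:7, 8:6, 9:19.
Giant-step multiplier: 84^(-10) ≡ 84^(96-10) = 84^86 ≡ 86 (mod 97).
Giant steps γ_i = 33·86^i mod 97: γ_0=33, γ_1=25, γ_2=16, γ_3=18, γ_4=93, γ_5=44, γ_6=1 (in table at j=0).
x = i·n + j = 6·10 + 0 = 60.
Check: 84^60 ≡ 33 (mod 97).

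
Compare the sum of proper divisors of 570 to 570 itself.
abundant

Proper divisors of 570: sum = 1 + 2 + 3 + 5 + 6 + 10 + 15 + 19 + 30 + 38 + 57 + 95 + 114 + 190 + 285 = 870
Since 870 > 570, 570 is abundant.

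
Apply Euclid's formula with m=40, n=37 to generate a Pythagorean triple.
(231, 2960, 2969)

Euclid's formula: a = m² - n², b = 2mn, c = m² + n²
m = 40, n = 37
a = 40² - 37² = 1600 - 1369 = 231
b = 2 × 40 × 37 = 2960
c = 40² + 37² = 1600 + 1369 = 2969
Verification: 231² + 2960² = 53361 + 8761600 = 8814961 = 2969² ✓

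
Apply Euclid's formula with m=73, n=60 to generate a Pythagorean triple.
(1729, 8760, 8929)

Euclid's formula: a = m² - n², b = 2mn, c = m² + n²
m = 73, n = 60
a = 73² - 60² = 5329 - 3600 = 1729
b = 2 × 73 × 60 = 8760
c = 73² + 60² = 5329 + 3600 = 8929
Verification: 1729² + 8760² = 2989441 + 76737600 = 79727041 = 8929² ✓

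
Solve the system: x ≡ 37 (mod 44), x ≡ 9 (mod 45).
1269

Using Chinese Remainder Theorem:
M = 44 × 45 = 1980
M1 = 45, M2 = 44
y1 = 45^(-1) mod 44 = 1
y2 = 44^(-1) mod 45 = 44
x = (37×45×1 + 9×44×44) mod 1980 = 1269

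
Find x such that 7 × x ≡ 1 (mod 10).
3

gcd(7, 10) = 1, so the inverse exists.
Extended Euclidean algorithm on (10, 7):
10 = 1 × 7 + 3  ⟹  3 = (1)·10 + (-1)·7
7 = 2 × 3 + 1  ⟹  1 = (-2)·10 + (3)·7
So (3)·7 ≡ 1 (mod 10), i.e. 7^(-1) ≡ 3 (mod 10).
Check: 7 × 3 = 21 ≡ 1 (mod 10)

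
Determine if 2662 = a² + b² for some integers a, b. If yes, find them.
Not possible

Factorization: 2662 = 2 × 11^3
By Fermat: n is sum of two squares iff every prime p ≡ 3 (mod 4) appears to even power.
Prime(s) ≡ 3 (mod 4) with odd exponent: [(11, 3)]
Therefore 2662 cannot be expressed as a² + b².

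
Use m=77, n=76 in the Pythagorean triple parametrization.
(153, 11704, 11705)

Euclid's formula: a = m² - n², b = 2mn, c = m² + n²
m = 77, n = 76
a = 77² - 76² = 5929 - 5776 = 153
b = 2 × 77 × 76 = 11704
c = 77² + 76² = 5929 + 5776 = 11705
Verification: 153² + 11704² = 23409 + 136983616 = 137007025 = 11705² ✓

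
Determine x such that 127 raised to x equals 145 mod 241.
196

Baby-step giant-step with step n = ⌈√241⌉ = 16.
Baby steps 127^j mod 241 (j:value) for j=0..15: 0:1, 1:127, 2:223, 3:124, 4:83, 5:178, 6:193, 7:170, 8:141, 9:73, 10:113, 11:132, 12:135, 13:34, 14:221, 15:111.
Giant-step multiplier: 127^(-16) ≡ 127^(240-16) = 127^224 ≡ 160 (mod 241).
Giant steps γ_i = 145·160^i mod 241: γ_0=145, γ_1=64, γ_2=118, γ_3=82, γ_4=106, γ_5=90, γ_6=181, γ_7=40, γ_8=134, γ_9=232, γ_10=6, γ_11=237, γ_12=83 (in table at j=4).
x = i·n + j = 12·16 + 4 = 196.
Check: 127^196 ≡ 145 (mod 241).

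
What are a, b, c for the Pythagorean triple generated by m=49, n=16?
(2145, 1568, 2657)

Euclid's formula: a = m² - n², b = 2mn, c = m² + n²
m = 49, n = 16
a = 49² - 16² = 2401 - 256 = 2145
b = 2 × 49 × 16 = 1568
c = 49² + 16² = 2401 + 256 = 2657
Verification: 2145² + 1568² = 4601025 + 2458624 = 7059649 = 2657² ✓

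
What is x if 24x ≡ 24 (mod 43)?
x ≡ 1 (mod 43)

gcd(24, 43) = 1, which divides 24, so solutions exist.
Find 24^(-1) mod 43 by the extended Euclidean algorithm:
43 = 1 × 24 + 19  ⟹  19 = (1)·43 + (-1)·24
24 = 1 × 19 + 5  ⟹  5 = (-1)·43 + (2)·24
19 = 3 × 5 + 4  ⟹  4 = (4)·43 + (-7)·24
5 = 1 × 4 + 1  ⟹  1 = (-5)·43 + (9)·24
So (9)·24 ≡ 1 (mod 43), i.e. 24^(-1) ≡ 9 (mod 43).
x ≡ 9 × 24 = 216 ≡ 1 (mod 43).
Check: 24 × 1 = 24 ≡ 24 (mod 43).
Unique solution: x ≡ 1 (mod 43)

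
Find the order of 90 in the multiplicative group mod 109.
36

109 is prime, so ord(90) divides φ(109) = 108.
Divisors of 108: 1, 2, 3, 4, 6, 9, 12, 18, 27, 36, 54, 108.
Repeated squaring: 90^1 ≡ 90, 90^2 ≡ 34, 90^4 ≡ 66, 90^8 ≡ 105, 90^16 ≡ 16, 90^32 ≡ 38, 90^64 ≡ 27 (mod 109).
Test 90^d mod 109 for each divisor d in increasing order:
90^1 ≡ 90
90^2 ≡ 34
90^3 = 90^2·90^1 ≡ 8
90^4 ≡ 66
90^6 = 90^4·90^2 ≡ 64
90^9 = 90^8·90^1 ≡ 76
90^12 = 90^8·90^4 ≡ 63
90^18 = 90^16·90^2 ≡ 108
90^27 = 90^16·90^8·90^2·90^1 ≡ 33
90^36 = 90^32·90^4 ≡ 1  ← first divisor giving 1
The order is 36.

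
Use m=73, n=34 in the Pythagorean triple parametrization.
(4173, 4964, 6485)

Euclid's formula: a = m² - n², b = 2mn, c = m² + n²
m = 73, n = 34
a = 73² - 34² = 5329 - 1156 = 4173
b = 2 × 73 × 34 = 4964
c = 73² + 34² = 5329 + 1156 = 6485
Verification: 4173² + 4964² = 17413929 + 24641296 = 42055225 = 6485² ✓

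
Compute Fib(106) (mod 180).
163

Matrix identity: Q^n = [[F_(n+1), F_n], [F_n, F_(n-1)]] with Q = [[1,1],[1,0]].
n = 106 = 1101010₂. Square-and-multiply, entries mod 180:
Q^1 = [[1,1],[1,0]]
Q^3 = (Q^1)²·Q = [[3,2],[2,1]]
Q^6 = (Q^3)² = [[13,8],[8,5]]
Q^13 = (Q^6)²·Q = [[17,53],[53,144]]
Q^26 = (Q^13)² = [[38,73],[73,145]]
Q^53 = (Q^26)²·Q = [[152,113],[113,39]]
Q^106 = (Q^53)² = [[53,163],[163,70]]
F_106 mod 180 = Q^106[0][1] = 163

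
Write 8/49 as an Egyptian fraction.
1/7 + 1/49

Greedy algorithm:
8/49: ceiling(49/8) = 7, use 1/7
1/49: ceiling(49/1) = 49, use 1/49
Result: 8/49 = 1/7 + 1/49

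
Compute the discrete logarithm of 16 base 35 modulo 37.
4

Baby-step giant-step with step n = ⌈√37⌉ = 7.
Baby steps 35^j mod 37 (j:value) for j=0..6: 0:1, 1:35, 2:4, 3:29, 4:16, 5:5, 6:27.
h = 16 is already in the table at j=4, so x = 4.
Check: 35^4 ≡ 16 (mod 37).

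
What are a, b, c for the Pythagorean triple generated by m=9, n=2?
(77, 36, 85)

Euclid's formula: a = m² - n², b = 2mn, c = m² + n²
m = 9, n = 2
a = 9² - 2² = 81 - 4 = 77
b = 2 × 9 × 2 = 36
c = 9² + 2² = 81 + 4 = 85
Verification: 77² + 36² = 5929 + 1296 = 7225 = 85² ✓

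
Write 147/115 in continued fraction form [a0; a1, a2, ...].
[1; 3, 1, 1, 2, 6]

Euclidean algorithm steps:
147 = 1 × 115 + 32
115 = 3 × 32 + 19
32 = 1 × 19 + 13
19 = 1 × 13 + 6
13 = 2 × 6 + 1
6 = 6 × 1 + 0
Continued fraction: [1; 3, 1, 1, 2, 6]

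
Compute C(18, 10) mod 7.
1

Using Lucas' theorem:
Write n=18 and k=10 in base 7:
n in base 7: [2, 4]
k in base 7: [1, 3]
C(18,10) mod 7 = ∏ C(n_i, k_i) mod 7
Digit binomials (mod 7): C(2,1) = 2; C(4,3) = 4
Product: 2 × 4 = 8 ≡ 1 (mod 7)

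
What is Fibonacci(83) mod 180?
17

Matrix identity: Q^n = [[F_(n+1), F_n], [F_n, F_(n-1)]] with Q = [[1,1],[1,0]].
n = 83 = 1010011₂. Square-and-multiply, entries mod 180:
Q^1 = [[1,1],[1,0]]
Q^2 = (Q^1)² = [[2,1],[1,1]]
Q^5 = (Q^2)²·Q = [[8,5],[5,3]]
Q^10 = (Q^5)² = [[89,55],[55,34]]
Q^20 = (Q^10)² = [[146,105],[105,41]]
Q^41 = (Q^20)²·Q = [[136,121],[121,15]]
Q^83 = (Q^41)²·Q = [[108,17],[17,91]]
F_83 mod 180 = Q^83[0][1] = 17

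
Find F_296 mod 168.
21

Matrix identity: Q^n = [[F_(n+1), F_n], [F_n, F_(n-1)]] with Q = [[1,1],[1,0]].
n = 296 = 100101000₂. Square-and-multiply, entries mod 168:
Q^1 = [[1,1],[1,0]]
Q^2 = (Q^1)² = [[2,1],[1,1]]
Q^4 = (Q^2)² = [[5,3],[3,2]]
Q^9 = (Q^4)²·Q = [[55,34],[34,21]]
Q^18 = (Q^9)² = [[149,64],[64,85]]
Q^37 = (Q^18)²·Q = [[113,89],[89,24]]
Q^74 = (Q^37)² = [[26,97],[97,97]]
Q^148 = (Q^74)² = [[5,3],[3,2]]
Q^296 = (Q^148)² = [[34,21],[21,13]]
F_296 mod 168 = Q^296[0][1] = 21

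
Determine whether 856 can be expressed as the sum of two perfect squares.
Not possible

Factorization: 856 = 2^3 × 107
By Fermat: n is sum of two squares iff every prime p ≡ 3 (mod 4) appears to even power.
Prime(s) ≡ 3 (mod 4) with odd exponent: [(107, 1)]
Therefore 856 cannot be expressed as a² + b².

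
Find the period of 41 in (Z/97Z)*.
96

97 is prime, so ord(41) divides φ(97) = 96.
Divisors of 96: 1, 2, 3, 4, 6, 8, 12, 16, 24, 32, 48, 96.
Repeated squaring: 41^1 ≡ 41, 41^2 ≡ 32, 41^4 ≡ 54, 41^8 ≡ 6, 41^16 ≡ 36, 41^32 ≡ 35, 41^64 ≡ 61 (mod 97).
Test 41^d mod 97 for each divisor d in increasing order:
41^1 ≡ 41
41^2 ≡ 32
41^3 = 41^2·41^1 ≡ 51
41^4 ≡ 54
41^6 = 41^4·41^2 ≡ 79
41^8 ≡ 6
41^12 = 41^8·41^4 ≡ 33
41^16 ≡ 36
41^24 = 41^16·41^8 ≡ 22
41^32 ≡ 35
41^48 = 41^32·41^16 ≡ 96
41^96 = 41^64·41^32 ≡ 1  ← first divisor giving 1
The order is 96.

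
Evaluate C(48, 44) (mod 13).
9

Using Lucas' theorem:
Write n=48 and k=44 in base 13:
n in base 13: [3, 9]
k in base 13: [3, 5]
C(48,44) mod 13 = ∏ C(n_i, k_i) mod 13
Digit binomials (mod 13): C(3,3) = 1; C(9,5) = 126 ≡ 9
Product: 1 × 9 = 9 ≡ 9 (mod 13)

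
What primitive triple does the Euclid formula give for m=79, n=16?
(5985, 2528, 6497)

Euclid's formula: a = m² - n², b = 2mn, c = m² + n²
m = 79, n = 16
a = 79² - 16² = 6241 - 256 = 5985
b = 2 × 79 × 16 = 2528
c = 79² + 16² = 6241 + 256 = 6497
Verification: 5985² + 2528² = 35820225 + 6390784 = 42211009 = 6497² ✓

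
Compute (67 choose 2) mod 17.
1

Using Lucas' theorem:
Write n=67 and k=2 in base 17:
n in base 17: [3, 16]
k in base 17: [0, 2]
C(67,2) mod 17 = ∏ C(n_i, k_i) mod 17
Digit binomials (mod 17): C(3,0) = 1; C(16,2) = 120 ≡ 1
Product: 1 × 1 = 1 ≡ 1 (mod 17)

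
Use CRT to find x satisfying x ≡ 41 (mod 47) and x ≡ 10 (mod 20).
370

Using Chinese Remainder Theorem:
M = 47 × 20 = 940
M1 = 20, M2 = 47
y1 = 20^(-1) mod 47 = 40
y2 = 47^(-1) mod 20 = 3
x = (41×20×40 + 10×47×3) mod 940 = 370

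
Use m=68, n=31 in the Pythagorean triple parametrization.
(3663, 4216, 5585)

Euclid's formula: a = m² - n², b = 2mn, c = m² + n²
m = 68, n = 31
a = 68² - 31² = 4624 - 961 = 3663
b = 2 × 68 × 31 = 4216
c = 68² + 31² = 4624 + 961 = 5585
Verification: 3663² + 4216² = 13417569 + 17774656 = 31192225 = 5585² ✓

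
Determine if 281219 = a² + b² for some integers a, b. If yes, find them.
Not possible

Factorization: 281219 = 19^3 × 41
By Fermat: n is sum of two squares iff every prime p ≡ 3 (mod 4) appears to even power.
Prime(s) ≡ 3 (mod 4) with odd exponent: [(19, 3)]
Therefore 281219 cannot be expressed as a² + b².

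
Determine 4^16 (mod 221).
35

Repeated squaring. Binary of 16 = 10000.
4^1 ≡ 4 (mod 221); 4^2 ≡ 16 (mod 221); 4^4 ≡ 35 (mod 221); 4^8 ≡ 120 (mod 221); 4^16 ≡ 35 (mod 221)
4^16 = 4^16 ≡ 35 (mod 221)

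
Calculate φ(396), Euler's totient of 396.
120

396 = 2^2 × 3^2 × 11
φ(n) = n × ∏(1 - 1/p) for each prime p dividing n
φ(396) = 396 × (1 - 1/2) × (1 - 1/3) × (1 - 1/11) = 120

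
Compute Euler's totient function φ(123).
80

123 = 3 × 41
φ(n) = n × ∏(1 - 1/p) for each prime p dividing n
φ(123) = 123 × (1 - 1/3) × (1 - 1/41) = 80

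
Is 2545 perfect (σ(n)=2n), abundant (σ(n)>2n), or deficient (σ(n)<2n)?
deficient

Proper divisors of 2545: sum = 1 + 5 + 509 = 515
Since 515 < 2545, 2545 is deficient.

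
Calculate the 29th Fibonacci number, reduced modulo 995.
809

Matrix identity: Q^n = [[F_(n+1), F_n], [F_n, F_(n-1)]] with Q = [[1,1],[1,0]].
n = 29 = 11101₂. Square-and-multiply, entries mod 995:
Q^1 = [[1,1],[1,0]]
Q^3 = (Q^1)²·Q = [[3,2],[2,1]]
Q^7 = (Q^3)²·Q = [[21,13],[13,8]]
Q^14 = (Q^7)² = [[610,377],[377,233]]
Q^29 = (Q^14)²·Q = [[220,809],[809,406]]
F_29 mod 995 = Q^29[0][1] = 809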